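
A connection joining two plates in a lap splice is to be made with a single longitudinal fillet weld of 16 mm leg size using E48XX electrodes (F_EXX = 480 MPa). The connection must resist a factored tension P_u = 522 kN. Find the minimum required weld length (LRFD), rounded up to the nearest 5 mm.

Throat t_e = 0.707 × 16 = 11.31 mm.
φr_n = 0.75 × 0.6 × 480 × 11.31 × 10⁻³ = 2.443 kN/mm.
L_req = P_u / φr_n = 522 / 2.443 = 213.6 mm total.
Round up → use L = 215 mm.

L = 215 mm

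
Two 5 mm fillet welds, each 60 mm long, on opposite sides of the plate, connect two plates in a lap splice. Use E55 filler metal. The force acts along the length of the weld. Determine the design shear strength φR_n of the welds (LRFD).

φR_n ≈ 105 kN

E55XX → F_EXX = 550 MPa.
Effective throat t_e = 0.707 × 5 = 3.535 mm.
Total length L = 120 mm; A_we = 3.535 × 120 = 424.2 mm².
F_nw = 0.6 F_EXX = 0.6 × 550 = 330 MPa.
φR_n = 0.75 × 330 × 424.2 × 10⁻³ = 105 kN.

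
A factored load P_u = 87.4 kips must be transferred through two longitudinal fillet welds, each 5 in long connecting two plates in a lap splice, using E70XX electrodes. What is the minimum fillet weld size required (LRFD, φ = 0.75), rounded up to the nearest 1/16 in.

w = 7/16 in

E70XX → F_EXX = 70 ksi.
Total weld length L = 10 in.
Required throat t_e = P_u / (φ × 0.6 F_EXX × L) = 87.4 / (0.75 × 0.6 × 70 × 10) = 0.2775 in.
Required leg w = t_e / 0.707 = 0.3924 in → use 7/16 in.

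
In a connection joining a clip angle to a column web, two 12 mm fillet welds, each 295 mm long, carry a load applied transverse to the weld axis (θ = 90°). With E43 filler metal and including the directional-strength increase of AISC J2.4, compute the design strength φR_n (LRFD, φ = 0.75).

E43XX → F_EXX = 430 MPa.
t_e = 0.707 × 12 = 8.484 mm; A_we = 8.484 × 590 = 5006 mm².
Directional factor: 1.0 + 0.5 sin^1.5(90°) = 1.5.
F_nw = 0.6 × 430 × 1.5 = 387 MPa.
φR_n = 0.75 × 387 × 5006 × 10⁻³ = 1453 kN.

φR_n ≈ 1450 kN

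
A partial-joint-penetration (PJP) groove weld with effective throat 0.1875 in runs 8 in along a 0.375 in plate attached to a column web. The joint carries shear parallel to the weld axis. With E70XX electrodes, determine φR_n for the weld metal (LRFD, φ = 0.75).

φR_n ≈ 47.2 kip

E70XX → F_EXX = 70 ksi.
Effective throat (given) t_e = 0.1875 in.
A_we = 0.1875 × 8 = 1.5 in².
F_nw = 0.6 F_EXX = 42 ksi.
φR_n = 0.75 × 42 × 1.5 = 47.25 kip.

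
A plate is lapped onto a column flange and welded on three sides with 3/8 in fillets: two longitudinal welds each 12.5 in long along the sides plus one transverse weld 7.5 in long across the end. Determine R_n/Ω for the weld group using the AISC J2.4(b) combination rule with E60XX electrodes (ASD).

E60XX → F_EXX = 60 ksi.
t_e = 0.707 × 0.375 = 0.2651 in.
R_nwl = 0.6 × 60 × 0.2651 × 25 = 238.6 kip (longitudinal, 2 welds).
R_nwt = 0.6 × 60 × 0.2651 × 7.5 = 71.58 kip (transverse, base value).
(i) R_nwl + R_nwt = 310.2 kip; (ii) 0.85 R_nwl + 1.5 R_nwt = 310.2 kip.
R_n = max = 310.2 kip [governs: (ii)]; R_n/Ω = 155.1 kip.

R_n/Ω ≈ 155 kip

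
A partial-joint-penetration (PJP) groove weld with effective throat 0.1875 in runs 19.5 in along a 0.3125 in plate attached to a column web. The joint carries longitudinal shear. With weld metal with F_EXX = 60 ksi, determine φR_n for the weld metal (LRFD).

Effective throat (given) t_e = 0.1875 in.
A_we = 0.1875 × 19.5 = 3.656 in².
F_nw = 0.6 F_EXX = 36 ksi.
φR_n = 0.75 × 36 × 3.656 = 98.72 kip.

φR_n ≈ 98.7 kip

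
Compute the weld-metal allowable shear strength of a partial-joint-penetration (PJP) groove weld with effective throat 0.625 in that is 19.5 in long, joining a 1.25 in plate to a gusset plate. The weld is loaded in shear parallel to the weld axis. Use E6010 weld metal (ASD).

E60XX → F_EXX = 60 ksi.
Effective throat (given) t_e = 0.625 in.
A_we = 0.625 × 19.5 = 12.19 in².
F_nw = 0.6 F_EXX = 36 ksi.
R_n/Ω = (36 × 12.19) / 2.0 = 219.4 kips.

R_n/Ω ≈ 219 kips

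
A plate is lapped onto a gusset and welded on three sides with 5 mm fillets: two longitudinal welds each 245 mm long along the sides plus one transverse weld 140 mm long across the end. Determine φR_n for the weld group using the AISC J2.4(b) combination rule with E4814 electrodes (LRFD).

φR_n ≈ 481 kN

E48XX → F_EXX = 480 MPa.
t_e = 0.707 × 5 = 3.535 mm.
R_nwl = 0.6 × 480 × 3.535 × 490 × 10⁻³ = 498.9 kN (longitudinal, 2 welds).
R_nwt = 0.6 × 480 × 3.535 × 140 × 10⁻³ = 142.5 kN (transverse, base value).
(i) R_nwl + R_nwt = 641.4 kN; (ii) 0.85 R_nwl + 1.5 R_nwt = 637.8 kN.
R_n = max = 641.4 kN [governs: (i)]; φR_n = 481 kN.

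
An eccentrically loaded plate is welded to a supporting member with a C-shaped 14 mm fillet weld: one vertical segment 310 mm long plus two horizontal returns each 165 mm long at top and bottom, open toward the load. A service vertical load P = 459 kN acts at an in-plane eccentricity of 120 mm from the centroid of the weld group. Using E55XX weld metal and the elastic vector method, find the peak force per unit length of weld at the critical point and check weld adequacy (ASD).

f_max ≈ 1450 N/mm; adequate

E55XX → F_EXX = 550 MPa.
Total weld length L_w = 640 mm. Treat welds as unit-width lines.
Centroid: x̄ = 2×165×82.5 / 640 = 42.54 mm from the vertical weld.
Polar moment about centroid: J = I_x + I_y = [310³/12 + 2×165×155²] + [310×42.54² + 2(165³/12 + 165×39.96²)] = 12250000 mm³.
Direct shear f_v = P/L_w = 459×10³ / 640 = 717.2 N/mm (vertical).
Torsion M = P·e = 459×10³ × 120 = 55080000 N·mm.
Critical point at (x, y) = (122.5, 155) from centroid. f_tx = M·y/J = 697.1 N/mm; f_ty = M·x/J = 550.7 N/mm.
Resultant f_max = √[f_tx² + (f_v + f_ty)²] = √[697.1² + (717.2 + 550.7)²] = 1447 N/mm.
Capacity per unit length: r_n/Ω = (1/2.0) × 0.6 × 550 × (0.707 × 14) = 1633 N/mm.
1447 ≤ 1633 → adequate.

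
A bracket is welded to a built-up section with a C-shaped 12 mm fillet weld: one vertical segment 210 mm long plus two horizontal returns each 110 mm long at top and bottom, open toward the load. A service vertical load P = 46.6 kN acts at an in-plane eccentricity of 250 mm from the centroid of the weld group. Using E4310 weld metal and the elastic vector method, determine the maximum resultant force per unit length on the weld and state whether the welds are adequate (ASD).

f_max ≈ 488 N/mm; adequate

E43XX → F_EXX = 430 MPa.
Total weld length L_w = 430 mm. Treat welds as unit-width lines.
Centroid: x̄ = 2×110×55 / 430 = 28.14 mm from the vertical weld.
Polar moment about centroid: J = I_x + I_y = [210³/12 + 2×110×105²] + [210×28.14² + 2(110³/12 + 110×26.86²)] = 3744000 mm³.
Direct shear f_v = P/L_w = 46.6×10³ / 430 = 108.4 N/mm (vertical).
Torsion M = P·e = 46.6×10³ × 250 = 11650000 N·mm.
Critical point at (x, y) = (81.86, 105) from centroid. f_tx = M·y/J = 326.7 N/mm; f_ty = M·x/J = 254.7 N/mm.
Resultant f_max = √[f_tx² + (f_v + f_ty)²] = √[326.7² + (108.4 + 254.7)²] = 488.4 N/mm.
Capacity per unit length: r_n/Ω = (1/2.0) × 0.6 × 430 × (0.707 × 12) = 1094 N/mm.
488.4 ≤ 1094 → adequate.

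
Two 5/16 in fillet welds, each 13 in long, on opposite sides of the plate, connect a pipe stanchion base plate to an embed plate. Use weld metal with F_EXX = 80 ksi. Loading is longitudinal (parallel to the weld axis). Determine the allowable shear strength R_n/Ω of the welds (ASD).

R_n/Ω ≈ 138 kip

Effective throat t_e = 0.707 × 0.3125 = 0.2209 in.
Total length L = 26 in; A_we = 0.2209 × 26 = 5.744 in².
F_nw = 0.6 F_EXX = 0.6 × 80 = 48 ksi.
R_n = 48 × 5.744 = 275.7 kip; R_n/Ω = 275.7/2.0 = 137.9 kip.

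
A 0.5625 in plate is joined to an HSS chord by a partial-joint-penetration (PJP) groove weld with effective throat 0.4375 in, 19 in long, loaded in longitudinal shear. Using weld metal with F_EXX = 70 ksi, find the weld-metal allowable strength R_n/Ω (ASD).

R_n/Ω ≈ 175 kips

Effective throat (given) t_e = 0.4375 in.
A_we = 0.4375 × 19 = 8.312 in².
F_nw = 0.6 F_EXX = 42 ksi.
R_n/Ω = (42 × 8.312) / 2.0 = 174.6 kips.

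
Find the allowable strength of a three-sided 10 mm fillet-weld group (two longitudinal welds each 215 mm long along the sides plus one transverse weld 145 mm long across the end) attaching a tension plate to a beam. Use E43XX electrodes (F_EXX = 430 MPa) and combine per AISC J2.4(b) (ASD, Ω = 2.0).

R_n/Ω ≈ 532 kN

t_e = 0.707 × 10 = 7.07 mm.
R_nwl = 0.6 × 430 × 7.07 × 430 × 10⁻³ = 784.3 kN (longitudinal, 2 welds).
R_nwt = 0.6 × 430 × 7.07 × 145 × 10⁻³ = 264.5 kN (transverse, base value).
(i) R_nwl + R_nwt = 1049 kN; (ii) 0.85 R_nwl + 1.5 R_nwt = 1063 kN.
R_n = max = 1063 kN [governs: (ii)]; R_n/Ω = 531.7 kN.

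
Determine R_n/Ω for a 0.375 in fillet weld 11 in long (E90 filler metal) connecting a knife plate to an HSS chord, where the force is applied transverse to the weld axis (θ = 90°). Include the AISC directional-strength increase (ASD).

E90XX → F_EXX = 90 ksi.
t_e = 0.707 × 0.375 = 0.2651 in; A_we = 0.2651 × 11 = 2.916 in².
Directional factor: 1.0 + 0.5 sin^1.5(90°) = 1.5.
F_nw = 0.6 × 90 × 1.5 = 81 ksi.
R_n/Ω = (81 × 2.916) / 2.0 = 118.1 kip.

R_n/Ω ≈ 118 kip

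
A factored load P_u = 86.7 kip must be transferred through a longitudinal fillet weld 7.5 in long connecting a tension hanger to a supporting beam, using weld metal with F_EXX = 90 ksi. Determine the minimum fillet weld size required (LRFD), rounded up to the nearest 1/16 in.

Total weld length L = 7.5 in.
Required throat t_e = P_u / (φ × 0.6 F_EXX × L) = 86.7 / (0.75 × 0.6 × 90 × 7.5) = 0.2854 in.
Required leg w = t_e / 0.707 = 0.4037 in → use 7/16 in.

w = 7/16 in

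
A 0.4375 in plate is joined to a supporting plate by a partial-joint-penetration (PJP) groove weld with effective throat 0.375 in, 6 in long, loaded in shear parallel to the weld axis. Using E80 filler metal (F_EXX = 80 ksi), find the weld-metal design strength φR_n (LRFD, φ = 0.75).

φR_n ≈ 81 kips

Effective throat (given) t_e = 0.375 in.
A_we = 0.375 × 6 = 2.25 in².
F_nw = 0.6 F_EXX = 48 ksi.
φR_n = 0.75 × 48 × 2.25 = 81 kips.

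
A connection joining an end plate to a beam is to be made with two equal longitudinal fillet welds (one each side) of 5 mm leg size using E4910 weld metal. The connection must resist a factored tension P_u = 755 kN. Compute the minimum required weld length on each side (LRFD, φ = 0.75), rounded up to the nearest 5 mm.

E49XX → F_EXX = 490 MPa.
Throat t_e = 0.707 × 5 = 3.535 mm.
φr_n = 0.75 × 0.6 × 490 × 3.535 × 10⁻³ = 0.7795 kN/mm.
L_req = P_u / φr_n = 755 / 0.7795 = 968.6 mm total.
Per side: 968.6 / 2 = 484.3 mm.
Round up → use L = 485 mm on each side.

L = 485 mm on each side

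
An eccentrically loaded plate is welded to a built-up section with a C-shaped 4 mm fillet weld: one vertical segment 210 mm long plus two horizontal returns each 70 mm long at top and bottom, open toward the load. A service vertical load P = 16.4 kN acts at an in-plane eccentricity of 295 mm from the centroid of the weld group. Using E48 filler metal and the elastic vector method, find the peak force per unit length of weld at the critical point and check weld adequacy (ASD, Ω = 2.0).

f_max ≈ 258 N/mm; adequate

E48XX → F_EXX = 480 MPa.
Total weld length L_w = 350 mm. Treat welds as unit-width lines.
Centroid: x̄ = 2×70×35 / 350 = 14 mm from the vertical weld.
Polar moment about centroid: J = I_x + I_y = [210³/12 + 2×70×105²] + [210×14² + 2(70³/12 + 70×21²)] = 2475000 mm³.
Direct shear f_v = P/L_w = 16.4×10³ / 350 = 46.86 N/mm (vertical).
Torsion M = P·e = 16.4×10³ × 295 = 4838000 N·mm.
Critical point at (x, y) = (56, 105) from centroid. f_tx = M·y/J = 205.2 N/mm; f_ty = M·x/J = 109.5 N/mm.
Resultant f_max = √[f_tx² + (f_v + f_ty)²] = √[205.2² + (46.86 + 109.5)²] = 258 N/mm.
Capacity per unit length: r_n/Ω = (1/2.0) × 0.6 × 480 × (0.707 × 4) = 407.2 N/mm.
258 ≤ 407.2 → adequate.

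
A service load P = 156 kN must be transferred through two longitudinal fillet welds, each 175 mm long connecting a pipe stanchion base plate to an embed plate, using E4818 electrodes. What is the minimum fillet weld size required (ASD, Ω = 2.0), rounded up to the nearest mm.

w = 5 mm

E48XX → F_EXX = 480 MPa.
Total weld length L = 350 mm.
Required throat t_e = P × Ω / (0.6 F_EXX × L) = 156 × 2.0 / (0.6 × 480 × 350 × 10⁻³) = 3.095 mm.
Required leg w = t_e / 0.707 = 4.378 mm → use 5 mm.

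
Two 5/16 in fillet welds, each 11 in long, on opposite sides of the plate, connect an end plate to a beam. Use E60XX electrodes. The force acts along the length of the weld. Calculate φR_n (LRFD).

E60XX → F_EXX = 60 ksi.
Effective throat t_e = 0.707 × 0.3125 = 0.2209 in.
Total length L = 22 in; A_we = 0.2209 × 22 = 4.861 in².
F_nw = 0.6 F_EXX = 0.6 × 60 = 36 ksi.
φR_n = 0.75 × 36 × 4.861 = 131.2 kips.

φR_n ≈ 131 kips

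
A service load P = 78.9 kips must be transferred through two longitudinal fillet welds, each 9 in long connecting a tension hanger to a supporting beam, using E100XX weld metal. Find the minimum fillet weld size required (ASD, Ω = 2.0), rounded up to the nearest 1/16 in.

E100XX → F_EXX = 100 ksi.
Total weld length L = 18 in.
Required throat t_e = P × Ω / (0.6 F_EXX × L) = 78.9 × 2.0 / (0.6 × 100 × 18) = 0.1461 in.
Required leg w = t_e / 0.707 = 0.2067 in → use 1/4 in.

w = 1/4 in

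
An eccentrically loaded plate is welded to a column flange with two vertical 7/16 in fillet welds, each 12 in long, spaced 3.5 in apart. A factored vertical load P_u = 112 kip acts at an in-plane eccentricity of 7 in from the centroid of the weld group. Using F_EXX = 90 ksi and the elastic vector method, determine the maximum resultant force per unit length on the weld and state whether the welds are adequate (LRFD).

f_max ≈ 15.5 kip/in; NOT adequate

Total weld length L_w = 24 in. Treat welds as unit-width lines.
Polar moment about centroid: J = 2[d³/12 + d(b/2)²] = 2[12³/12 + 12×1.75²] = 361.5 in³.
Direct shear f_v = P/L_w = 112 / 24 = 4.667 kip/in (vertical).
Torsion M = P·e = 112 × 7 = 784 kip·in.
Critical point at (x, y) = (1.75, 6) from centroid. f_tx = M·y/J = 13.01 kip/in; f_ty = M·x/J = 3.795 kip/in.
Resultant f_max = √[f_tx² + (f_v + f_ty)²] = √[13.01² + (4.667 + 3.795)²] = 15.52 kip/in.
Capacity per unit length: φr_n = 0.75 × 0.6 × 90 × (0.707 × 0.4375) = 12.53 kip/in.
15.52 > 12.53 → NOT adequate.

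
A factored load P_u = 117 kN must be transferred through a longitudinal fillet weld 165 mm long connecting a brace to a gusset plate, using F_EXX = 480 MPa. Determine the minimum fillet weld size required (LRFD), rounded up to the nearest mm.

w = 5 mm

Total weld length L = 165 mm.
Required throat t_e = P_u / (φ × 0.6 F_EXX × L) = 117 / (0.75 × 0.6 × 480 × 165 × 10⁻³) = 3.283 mm.
Required leg w = t_e / 0.707 = 4.643 mm → use 5 mm.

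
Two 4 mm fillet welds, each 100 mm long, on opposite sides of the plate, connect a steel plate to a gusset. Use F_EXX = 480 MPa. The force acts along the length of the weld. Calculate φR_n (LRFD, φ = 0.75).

Effective throat t_e = 0.707 × 4 = 2.828 mm.
Total length L = 200 mm; A_we = 2.828 × 200 = 565.6 mm².
F_nw = 0.6 F_EXX = 0.6 × 480 = 288 MPa.
φR_n = 0.75 × 288 × 565.6 × 10⁻³ = 122.2 kN.

φR_n ≈ 122 kN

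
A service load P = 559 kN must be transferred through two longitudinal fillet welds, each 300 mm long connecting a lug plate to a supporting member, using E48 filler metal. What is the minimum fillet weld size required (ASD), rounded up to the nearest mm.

E48XX → F_EXX = 480 MPa.
Total weld length L = 600 mm.
Required throat t_e = P × Ω / (0.6 F_EXX × L) = 559 × 2.0 / (0.6 × 480 × 600 × 10⁻³) = 6.47 mm.
Required leg w = t_e / 0.707 = 9.151 mm → use 10 mm.

w = 10 mm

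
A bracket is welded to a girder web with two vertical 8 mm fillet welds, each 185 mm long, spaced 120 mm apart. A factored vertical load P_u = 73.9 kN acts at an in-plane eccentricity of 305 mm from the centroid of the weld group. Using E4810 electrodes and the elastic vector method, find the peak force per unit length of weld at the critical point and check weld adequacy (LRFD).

E48XX → F_EXX = 480 MPa.
Total weld length L_w = 370 mm. Treat welds as unit-width lines.
Polar moment about centroid: J = 2[d³/12 + d(b/2)²] = 2[185³/12 + 185×60²] = 2387000 mm³.
Direct shear f_v = P/L_w = 73.9×10³ / 370 = 199.7 N/mm (vertical).
Torsion M = P·e = 73.9×10³ × 305 = 22540000 N·mm.
Critical point at (x, y) = (60, 92.5) from centroid. f_tx = M·y/J = 873.3 N/mm; f_ty = M·x/J = 566.5 N/mm.
Resultant f_max = √[f_tx² + (f_v + f_ty)²] = √[873.3² + (199.7 + 566.5)²] = 1162 N/mm.
Capacity per unit length: φr_n = 0.75 × 0.6 × 480 × (0.707 × 8) = 1222 N/mm.
1162 ≤ 1222 → adequate.

f_max ≈ 1160 N/mm; adequate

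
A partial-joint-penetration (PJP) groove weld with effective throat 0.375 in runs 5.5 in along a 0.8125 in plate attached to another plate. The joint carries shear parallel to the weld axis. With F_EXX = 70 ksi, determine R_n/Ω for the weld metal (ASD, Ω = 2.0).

Effective throat (given) t_e = 0.375 in.
A_we = 0.375 × 5.5 = 2.062 in².
F_nw = 0.6 F_EXX = 42 ksi.
R_n/Ω = (42 × 2.062) / 2.0 = 43.31 kips.

R_n/Ω ≈ 43.3 kips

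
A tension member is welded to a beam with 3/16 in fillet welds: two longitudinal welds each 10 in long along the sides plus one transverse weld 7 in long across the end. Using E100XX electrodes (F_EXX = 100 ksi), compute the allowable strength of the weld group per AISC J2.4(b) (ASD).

t_e = 0.707 × 0.1875 = 0.1326 in.
R_nwl = 0.6 × 100 × 0.1326 × 20 = 159.1 kips (longitudinal, 2 welds).
R_nwt = 0.6 × 100 × 0.1326 × 7 = 55.68 kips (transverse, base value).
(i) R_nwl + R_nwt = 214.8 kips; (ii) 0.85 R_nwl + 1.5 R_nwt = 218.7 kips.
R_n = max = 218.7 kips [governs: (ii)]; R_n/Ω = 109.4 kips.

R_n/Ω ≈ 109 kips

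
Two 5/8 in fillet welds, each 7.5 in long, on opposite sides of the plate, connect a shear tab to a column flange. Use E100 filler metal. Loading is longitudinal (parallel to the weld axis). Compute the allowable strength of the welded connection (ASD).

R_n/Ω ≈ 199 kips

E100XX → F_EXX = 100 ksi.
Effective throat t_e = 0.707 × 0.625 = 0.4419 in.
Total length L = 15 in; A_we = 0.4419 × 15 = 6.628 in².
F_nw = 0.6 F_EXX = 0.6 × 100 = 60 ksi.
R_n = 60 × 6.628 = 397.7 kips; R_n/Ω = 397.7/2.0 = 198.8 kips.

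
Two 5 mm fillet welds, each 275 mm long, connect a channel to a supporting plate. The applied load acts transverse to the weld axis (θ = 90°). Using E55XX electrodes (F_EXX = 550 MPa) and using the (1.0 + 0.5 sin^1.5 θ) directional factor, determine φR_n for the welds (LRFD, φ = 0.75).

φR_n ≈ 722 kN

t_e = 0.707 × 5 = 3.535 mm; A_we = 3.535 × 550 = 1944 mm².
Directional factor: 1.0 + 0.5 sin^1.5(90°) = 1.5.
F_nw = 0.6 × 550 × 1.5 = 495 MPa.
φR_n = 0.75 × 495 × 1944 × 10⁻³ = 721.8 kN.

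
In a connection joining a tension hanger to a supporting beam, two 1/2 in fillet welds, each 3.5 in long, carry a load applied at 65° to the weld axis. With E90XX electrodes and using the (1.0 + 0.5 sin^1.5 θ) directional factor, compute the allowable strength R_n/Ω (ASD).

R_n/Ω ≈ 95.6 kip

E90XX → F_EXX = 90 ksi.
t_e = 0.707 × 0.5 = 0.3535 in; A_we = 0.3535 × 7 = 2.474 in².
Directional factor: 1.0 + 0.5 sin^1.5(65°) = 1.431.
F_nw = 0.6 × 90 × 1.431 = 77.3 ksi.
R_n/Ω = (77.3 × 2.474) / 2.0 = 95.63 kip.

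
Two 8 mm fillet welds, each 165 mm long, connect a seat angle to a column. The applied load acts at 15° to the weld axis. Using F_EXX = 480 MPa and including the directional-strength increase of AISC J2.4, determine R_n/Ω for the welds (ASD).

R_n/Ω ≈ 286 kN

t_e = 0.707 × 8 = 5.656 mm; A_we = 5.656 × 330 = 1866 mm².
Directional factor: 1.0 + 0.5 sin^1.5(15°) = 1.066.
F_nw = 0.6 × 480 × 1.066 = 307 MPa.
R_n/Ω = (307 × 1866) / 2.0 × 10⁻³ = 286.5 kN.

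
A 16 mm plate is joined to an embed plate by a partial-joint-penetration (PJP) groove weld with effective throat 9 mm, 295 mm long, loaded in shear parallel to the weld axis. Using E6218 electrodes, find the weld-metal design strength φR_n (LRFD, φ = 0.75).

φR_n ≈ 741 kN

E62XX → F_EXX = 620 MPa.
Effective throat (given) t_e = 9 mm.
A_we = 9 × 295 = 2655 mm².
F_nw = 0.6 F_EXX = 372 MPa.
φR_n = 0.75 × 372 × 2655 × 10⁻³ = 740.7 kN.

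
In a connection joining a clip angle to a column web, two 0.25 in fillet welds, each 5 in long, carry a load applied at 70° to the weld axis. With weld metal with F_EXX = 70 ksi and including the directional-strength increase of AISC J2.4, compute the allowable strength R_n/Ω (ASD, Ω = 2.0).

t_e = 0.707 × 0.25 = 0.1767 in; A_we = 0.1767 × 10 = 1.767 in².
Directional factor: 1.0 + 0.5 sin^1.5(70°) = 1.455.
F_nw = 0.6 × 70 × 1.455 = 61.13 ksi.
R_n/Ω = (61.13 × 1.767) / 2.0 = 54.02 kip.

R_n/Ω ≈ 54 kip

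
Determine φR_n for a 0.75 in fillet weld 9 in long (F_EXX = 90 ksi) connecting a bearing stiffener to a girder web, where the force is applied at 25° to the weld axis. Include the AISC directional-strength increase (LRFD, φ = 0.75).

t_e = 0.707 × 0.75 = 0.5302 in; A_we = 0.5302 × 9 = 4.772 in².
Directional factor: 1.0 + 0.5 sin^1.5(25°) = 1.137.
F_nw = 0.6 × 90 × 1.137 = 61.42 ksi.
φR_n = 0.75 × 61.42 × 4.772 = 219.8 kip.

φR_n ≈ 220 kip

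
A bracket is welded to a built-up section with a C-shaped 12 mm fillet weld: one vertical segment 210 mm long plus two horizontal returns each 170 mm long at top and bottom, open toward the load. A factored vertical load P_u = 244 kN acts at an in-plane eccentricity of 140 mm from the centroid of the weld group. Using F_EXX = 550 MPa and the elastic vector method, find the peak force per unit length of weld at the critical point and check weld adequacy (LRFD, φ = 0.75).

Total weld length L_w = 550 mm. Treat welds as unit-width lines.
Centroid: x̄ = 2×170×85 / 550 = 52.55 mm from the vertical weld.
Polar moment about centroid: J = I_x + I_y = [210³/12 + 2×170×105²] + [210×52.55² + 2(170³/12 + 170×32.45²)] = 6277000 mm³.
Direct shear f_v = P/L_w = 244×10³ / 550 = 443.6 N/mm (vertical).
Torsion M = P·e = 244×10³ × 140 = 34160000 N·mm.
Critical point at (x, y) = (117.5, 105) from centroid. f_tx = M·y/J = 571.4 N/mm; f_ty = M·x/J = 639.2 N/mm.
Resultant f_max = √[f_tx² + (f_v + f_ty)²] = √[571.4² + (443.6 + 639.2)²] = 1224 N/mm.
Capacity per unit length: φr_n = 0.75 × 0.6 × 550 × (0.707 × 12) = 2100 N/mm.
1224 ≤ 2100 → adequate.

f_max ≈ 1220 N/mm; adequate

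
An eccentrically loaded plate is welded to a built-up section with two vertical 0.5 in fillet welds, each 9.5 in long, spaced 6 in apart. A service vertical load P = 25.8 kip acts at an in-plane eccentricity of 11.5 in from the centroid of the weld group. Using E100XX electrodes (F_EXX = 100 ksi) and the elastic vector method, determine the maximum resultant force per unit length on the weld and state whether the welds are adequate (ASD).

Total weld length L_w = 19 in. Treat welds as unit-width lines.
Polar moment about centroid: J = 2[d³/12 + d(b/2)²] = 2[9.5³/12 + 9.5×3²] = 313.9 in³.
Direct shear f_v = P/L_w = 25.8 / 19 = 1.358 kip/in (vertical).
Torsion M = P·e = 25.8 × 11.5 = 296.7 kip·in.
Critical point at (x, y) = (3, 4.75) from centroid. f_tx = M·y/J = 4.49 kip/in; f_ty = M·x/J = 2.836 kip/in.
Resultant f_max = √[f_tx² + (f_v + f_ty)²] = √[4.49² + (1.358 + 2.836)²] = 6.144 kip/in.
Capacity per unit length: r_n/Ω = (1/2.0) × 0.6 × 100 × (0.707 × 0.5) = 10.6 kip/in.
6.144 ≤ 10.6 → adequate.

f_max ≈ 6.14 kip/in; adequate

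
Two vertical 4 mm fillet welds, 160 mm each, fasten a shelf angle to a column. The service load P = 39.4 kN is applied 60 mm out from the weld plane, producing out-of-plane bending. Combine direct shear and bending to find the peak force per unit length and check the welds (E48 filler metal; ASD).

f_max ≈ 303 N/mm; adequate

E48XX → F_EXX = 480 MPa.
L_w = 2 × 160 = 320 mm; section modulus (unit throat) S = 2 × L²/6 = 8533 mm².
Direct shear f_v = P/L_w = 39.4×10³/320 = 123.1 N/mm.
Moment M = P × e = 39.4×10³ × 60 = 2364000 N·mm; bending f_b = M/S = 277 N/mm.
f_max = √(f_v² + f_b²) = √(123.1² + 277²) = 303.2 N/mm.
r_n/Ω = (1/2.0) × 0.6 × 480 × (0.707 × 4) = 407.2 N/mm → adequate.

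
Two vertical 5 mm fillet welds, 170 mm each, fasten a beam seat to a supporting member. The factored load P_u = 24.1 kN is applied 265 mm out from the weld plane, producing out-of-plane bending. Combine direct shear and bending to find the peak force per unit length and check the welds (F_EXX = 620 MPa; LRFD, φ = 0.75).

L_w = 2 × 170 = 340 mm; section modulus (unit throat) S = 2 × L²/6 = 9633 mm².
Direct shear f_v = P/L_w = 24.1×10³/340 = 70.88 N/mm.
Moment M = P × e = 24.1×10³ × 265 = 6386500 N·mm; bending f_b = M/S = 663 N/mm.
f_max = √(f_v² + f_b²) = √(70.88² + 663²) = 666.7 N/mm.
φr_n = 0.75 × 0.6 × 620 × (0.707 × 5) = 986.3 N/mm → adequate.

f_max ≈ 667 N/mm; adequate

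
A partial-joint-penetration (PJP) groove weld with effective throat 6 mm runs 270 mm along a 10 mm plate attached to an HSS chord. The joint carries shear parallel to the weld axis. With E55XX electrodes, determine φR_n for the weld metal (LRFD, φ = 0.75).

φR_n ≈ 401 kN

E55XX → F_EXX = 550 MPa.
Effective throat (given) t_e = 6 mm.
A_we = 6 × 270 = 1620 mm².
F_nw = 0.6 F_EXX = 330 MPa.
φR_n = 0.75 × 330 × 1620 × 10⁻³ = 401 kN.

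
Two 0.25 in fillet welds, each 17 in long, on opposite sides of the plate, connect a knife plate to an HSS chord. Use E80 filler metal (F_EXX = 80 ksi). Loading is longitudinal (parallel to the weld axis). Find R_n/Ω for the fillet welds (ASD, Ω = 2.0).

Effective throat t_e = 0.707 × 0.25 = 0.1767 in.
Total length L = 34 in; A_we = 0.1767 × 34 = 6.01 in².
F_nw = 0.6 F_EXX = 0.6 × 80 = 48 ksi.
R_n = 48 × 6.01 = 288.5 kip; R_n/Ω = 288.5/2.0 = 144.2 kip.

R_n/Ω ≈ 144 kip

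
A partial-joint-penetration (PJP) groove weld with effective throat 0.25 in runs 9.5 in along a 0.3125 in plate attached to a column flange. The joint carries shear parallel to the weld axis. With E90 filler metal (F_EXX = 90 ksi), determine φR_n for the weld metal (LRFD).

Effective throat (given) t_e = 0.25 in.
A_we = 0.25 × 9.5 = 2.375 in².
F_nw = 0.6 F_EXX = 54 ksi.
φR_n = 0.75 × 54 × 2.375 = 96.19 kips.

φR_n ≈ 96.2 kips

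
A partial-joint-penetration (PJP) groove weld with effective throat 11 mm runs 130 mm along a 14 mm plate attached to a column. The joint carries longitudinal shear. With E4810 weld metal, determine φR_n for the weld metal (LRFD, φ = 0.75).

φR_n ≈ 309 kN

E48XX → F_EXX = 480 MPa.
Effective throat (given) t_e = 11 mm.
A_we = 11 × 130 = 1430 mm².
F_nw = 0.6 F_EXX = 288 MPa.
φR_n = 0.75 × 288 × 1430 × 10⁻³ = 308.9 kN.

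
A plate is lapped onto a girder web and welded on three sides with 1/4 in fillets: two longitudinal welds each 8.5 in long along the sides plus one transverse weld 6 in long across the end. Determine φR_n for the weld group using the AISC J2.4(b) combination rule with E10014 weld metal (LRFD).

E100XX → F_EXX = 100 ksi.
t_e = 0.707 × 0.25 = 0.1767 in.
R_nwl = 0.6 × 100 × 0.1767 × 17 = 180.3 kip (longitudinal, 2 welds).
R_nwt = 0.6 × 100 × 0.1767 × 6 = 63.63 kip (transverse, base value).
(i) R_nwl + R_nwt = 243.9 kip; (ii) 0.85 R_nwl + 1.5 R_nwt = 248.7 kip.
R_n = max = 248.7 kip [governs: (ii)]; φR_n = 186.5 kip.

φR_n ≈ 187 kip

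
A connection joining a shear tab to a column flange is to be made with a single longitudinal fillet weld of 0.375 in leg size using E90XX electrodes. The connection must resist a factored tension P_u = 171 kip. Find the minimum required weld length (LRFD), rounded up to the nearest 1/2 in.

L = 16 in

E90XX → F_EXX = 90 ksi.
Throat t_e = 0.707 × 0.375 = 0.2651 in.
φr_n = 0.75 × 0.6 × 90 × 0.2651 = 10.74 kip/in.
L_req = P_u / φr_n = 171 / 10.74 = 15.93 in total.
Round up → use L = 16 in.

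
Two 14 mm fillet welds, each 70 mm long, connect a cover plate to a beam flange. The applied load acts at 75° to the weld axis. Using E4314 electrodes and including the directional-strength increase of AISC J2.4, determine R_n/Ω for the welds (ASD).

R_n/Ω ≈ 264 kN

E43XX → F_EXX = 430 MPa.
t_e = 0.707 × 14 = 9.898 mm; A_we = 9.898 × 140 = 1386 mm².
Directional factor: 1.0 + 0.5 sin^1.5(75°) = 1.475.
F_nw = 0.6 × 430 × 1.475 = 380.5 MPa.
R_n/Ω = (380.5 × 1386) / 2.0 × 10⁻³ = 263.6 kN.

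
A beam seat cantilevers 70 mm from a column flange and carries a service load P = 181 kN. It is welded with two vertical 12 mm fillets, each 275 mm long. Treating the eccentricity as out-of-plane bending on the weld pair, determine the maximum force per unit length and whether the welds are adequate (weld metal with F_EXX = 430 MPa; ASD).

f_max ≈ 601 N/mm; adequate

L_w = 2 × 275 = 550 mm; section modulus (unit throat) S = 2 × L²/6 = 25210 mm².
Direct shear f_v = P/L_w = 181×10³/550 = 329.1 N/mm.
Moment M = P × e = 181×10³ × 70 = 12670000 N·mm; bending f_b = M/S = 502.6 N/mm.
f_max = √(f_v² + f_b²) = √(329.1² + 502.6²) = 600.8 N/mm.
r_n/Ω = (1/2.0) × 0.6 × 430 × (0.707 × 12) = 1094 N/mm → adequate.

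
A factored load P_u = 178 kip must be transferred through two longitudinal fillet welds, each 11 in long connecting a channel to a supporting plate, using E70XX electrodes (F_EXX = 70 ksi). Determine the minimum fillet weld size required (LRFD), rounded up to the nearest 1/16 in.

w = 3/8 in

Total weld length L = 22 in.
Required throat t_e = P_u / (φ × 0.6 F_EXX × L) = 178 / (0.75 × 0.6 × 70 × 22) = 0.2569 in.
Required leg w = t_e / 0.707 = 0.3633 in → use 3/8 in.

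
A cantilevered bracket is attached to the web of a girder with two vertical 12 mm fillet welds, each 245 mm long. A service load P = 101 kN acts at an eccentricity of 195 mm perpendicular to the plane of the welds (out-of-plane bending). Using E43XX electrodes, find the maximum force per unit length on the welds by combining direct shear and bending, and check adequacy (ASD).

E43XX → F_EXX = 430 MPa.
L_w = 2 × 245 = 490 mm; section modulus (unit throat) S = 2 × L²/6 = 20010 mm².
Direct shear f_v = P/L_w = 101×10³/490 = 206.1 N/mm.
Moment M = P × e = 101×10³ × 195 = 19695000 N·mm; bending f_b = M/S = 984.3 N/mm.
f_max = √(f_v² + f_b²) = √(206.1² + 984.3²) = 1006 N/mm.
r_n/Ω = (1/2.0) × 0.6 × 430 × (0.707 × 12) = 1094 N/mm → adequate.

f_max ≈ 1010 N/mm; adequate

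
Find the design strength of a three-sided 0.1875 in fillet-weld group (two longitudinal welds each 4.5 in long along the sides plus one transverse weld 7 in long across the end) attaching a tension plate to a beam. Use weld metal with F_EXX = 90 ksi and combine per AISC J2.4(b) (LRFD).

φR_n ≈ 97.4 kips

t_e = 0.707 × 0.1875 = 0.1326 in.
R_nwl = 0.6 × 90 × 0.1326 × 9 = 64.43 kips (longitudinal, 2 welds).
R_nwt = 0.6 × 90 × 0.1326 × 7 = 50.11 kips (transverse, base value).
(i) R_nwl + R_nwt = 114.5 kips; (ii) 0.85 R_nwl + 1.5 R_nwt = 129.9 kips.
R_n = max = 129.9 kips [governs: (ii)]; φR_n = 97.44 kips.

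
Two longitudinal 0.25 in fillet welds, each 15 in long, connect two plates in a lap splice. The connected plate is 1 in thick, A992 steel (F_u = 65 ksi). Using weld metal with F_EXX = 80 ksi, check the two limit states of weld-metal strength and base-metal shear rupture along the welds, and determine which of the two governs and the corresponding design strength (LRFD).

t_e = 0.707 × 0.25 = 0.1767 in; L = 30 in.
Weld metal: φR_n = 0.75 × 0.6 × 80 × 0.1767 × 30 = 190.9 kips.
Base metal (shear rupture): φR_n = 0.75 × 0.6 × 65 × 1 × 30 = 877.5 kips.
Governing: weld metal.

φR_n ≈ 191 kips (weld metal governs)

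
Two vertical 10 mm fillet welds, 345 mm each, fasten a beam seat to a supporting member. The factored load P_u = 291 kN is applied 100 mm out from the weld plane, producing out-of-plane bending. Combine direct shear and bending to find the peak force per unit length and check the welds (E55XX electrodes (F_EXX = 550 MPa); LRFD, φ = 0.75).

L_w = 2 × 345 = 690 mm; section modulus (unit throat) S = 2 × L²/6 = 39680 mm².
Direct shear f_v = P/L_w = 291×10³/690 = 421.7 N/mm.
Moment M = P × e = 291×10³ × 100 = 29100000 N·mm; bending f_b = M/S = 733.5 N/mm.
f_max = √(f_v² + f_b²) = √(421.7² + 733.5²) = 846.1 N/mm.
φr_n = 0.75 × 0.6 × 550 × (0.707 × 10) = 1750 N/mm → adequate.

f_max ≈ 846 N/mm; adequate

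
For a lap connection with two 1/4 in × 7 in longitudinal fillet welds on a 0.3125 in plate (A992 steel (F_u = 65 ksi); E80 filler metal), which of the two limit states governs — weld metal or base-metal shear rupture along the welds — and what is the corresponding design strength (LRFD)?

φR_n ≈ 89.1 kip (weld metal governs)

E80XX → F_EXX = 80 ksi.
t_e = 0.707 × 0.25 = 0.1767 in; L = 14 in.
Weld metal: φR_n = 0.75 × 0.6 × 80 × 0.1767 × 14 = 89.08 kip.
Base metal (shear rupture): φR_n = 0.75 × 0.6 × 65 × 0.3125 × 14 = 128 kip.
Governing: weld metal.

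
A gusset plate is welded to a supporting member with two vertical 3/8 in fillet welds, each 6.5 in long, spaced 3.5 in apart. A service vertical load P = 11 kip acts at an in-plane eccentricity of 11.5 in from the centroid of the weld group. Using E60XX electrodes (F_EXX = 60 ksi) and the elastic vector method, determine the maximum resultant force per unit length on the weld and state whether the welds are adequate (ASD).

f_max ≈ 5.9 kip/in; NOT adequate

Total weld length L_w = 13 in. Treat welds as unit-width lines.
Polar moment about centroid: J = 2[d³/12 + d(b/2)²] = 2[6.5³/12 + 6.5×1.75²] = 85.58 in³.
Direct shear f_v = P/L_w = 11 / 13 = 0.8462 kip/in (vertical).
Torsion M = P·e = 11 × 11.5 = 126.5 kip·in.
Critical point at (x, y) = (1.75, 3.25) from centroid. f_tx = M·y/J = 4.804 kip/in; f_ty = M·x/J = 2.587 kip/in.
Resultant f_max = √[f_tx² + (f_v + f_ty)²] = √[4.804² + (0.8462 + 2.587)²] = 5.904 kip/in.
Capacity per unit length: r_n/Ω = (1/2.0) × 0.6 × 60 × (0.707 × 0.375) = 4.772 kip/in.
5.904 > 4.772 → NOT adequate.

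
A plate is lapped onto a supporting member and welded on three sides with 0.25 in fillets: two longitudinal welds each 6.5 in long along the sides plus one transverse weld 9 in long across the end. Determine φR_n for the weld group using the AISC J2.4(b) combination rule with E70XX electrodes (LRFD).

φR_n ≈ 137 kips

E70XX → F_EXX = 70 ksi.
t_e = 0.707 × 0.25 = 0.1767 in.
R_nwl = 0.6 × 70 × 0.1767 × 13 = 96.51 kips (longitudinal, 2 welds).
R_nwt = 0.6 × 70 × 0.1767 × 9 = 66.81 kips (transverse, base value).
(i) R_nwl + R_nwt = 163.3 kips; (ii) 0.85 R_nwl + 1.5 R_nwt = 182.2 kips.
R_n = max = 182.2 kips [governs: (ii)]; φR_n = 136.7 kips.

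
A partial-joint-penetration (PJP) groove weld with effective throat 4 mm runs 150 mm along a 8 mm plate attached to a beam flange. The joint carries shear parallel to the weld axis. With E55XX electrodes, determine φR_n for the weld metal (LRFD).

E55XX → F_EXX = 550 MPa.
Effective throat (given) t_e = 4 mm.
A_we = 4 × 150 = 600 mm².
F_nw = 0.6 F_EXX = 330 MPa.
φR_n = 0.75 × 330 × 600 × 10⁻³ = 148.5 kN.

φR_n ≈ 148 kN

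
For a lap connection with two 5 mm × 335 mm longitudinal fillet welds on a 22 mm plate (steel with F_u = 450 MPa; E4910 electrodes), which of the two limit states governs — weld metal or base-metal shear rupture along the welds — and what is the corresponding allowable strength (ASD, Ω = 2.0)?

E49XX → F_EXX = 490 MPa.
t_e = 0.707 × 5 = 3.535 mm; L = 670 mm.
Weld metal: R_n/Ω = (1/2.0) × 0.6 × 490 × 3.535 × 670 × 10⁻³ = 348.2 kN.
Base metal (shear rupture): R_n/Ω = (1/2.0) × 0.6 × 450 × 22 × 670 × 10⁻³ = 1990 kN.
Governing: weld metal.

R_n/Ω ≈ 348 kN (weld metal governs)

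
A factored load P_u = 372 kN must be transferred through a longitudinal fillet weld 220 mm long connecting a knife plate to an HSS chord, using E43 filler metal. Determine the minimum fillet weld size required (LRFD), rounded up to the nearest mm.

w = 13 mm

E43XX → F_EXX = 430 MPa.
Total weld length L = 220 mm.
Required throat t_e = P_u / (φ × 0.6 F_EXX × L) = 372 / (0.75 × 0.6 × 430 × 220 × 10⁻³) = 8.739 mm.
Required leg w = t_e / 0.707 = 12.36 mm → use 13 mm.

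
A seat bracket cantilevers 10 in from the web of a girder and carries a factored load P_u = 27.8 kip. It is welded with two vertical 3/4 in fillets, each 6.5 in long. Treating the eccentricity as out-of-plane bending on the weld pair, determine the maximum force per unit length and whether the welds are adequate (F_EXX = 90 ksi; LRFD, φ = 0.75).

f_max ≈ 19.9 kip/in; adequate

L_w = 2 × 6.5 = 13 in; section modulus (unit throat) S = 2 × L²/6 = 14.08 in².
Direct shear f_v = P/L_w = 27.8/13 = 2.138 kip/in.
Moment M = P × e = 27.8 × 10 = 278 kip·in; bending f_b = M/S = 19.74 kip/in.
f_max = √(f_v² + f_b²) = √(2.138² + 19.74²) = 19.86 kip/in.
φr_n = 0.75 × 0.6 × 90 × (0.707 × 0.75) = 21.48 kip/in → adequate.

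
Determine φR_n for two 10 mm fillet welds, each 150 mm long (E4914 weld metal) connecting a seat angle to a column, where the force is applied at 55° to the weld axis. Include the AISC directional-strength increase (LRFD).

φR_n ≈ 641 kN

E49XX → F_EXX = 490 MPa.
t_e = 0.707 × 10 = 7.07 mm; A_we = 7.07 × 300 = 2121 mm².
Directional factor: 1.0 + 0.5 sin^1.5(55°) = 1.371.
F_nw = 0.6 × 490 × 1.371 = 403 MPa.
φR_n = 0.75 × 403 × 2121 × 10⁻³ = 641 kN.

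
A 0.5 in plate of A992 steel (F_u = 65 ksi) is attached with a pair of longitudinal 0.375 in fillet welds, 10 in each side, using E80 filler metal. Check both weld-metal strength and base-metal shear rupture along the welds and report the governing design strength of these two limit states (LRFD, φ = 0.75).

φR_n ≈ 191 kips (weld metal governs)

E80XX → F_EXX = 80 ksi.
t_e = 0.707 × 0.375 = 0.2651 in; L = 20 in.
Weld metal: φR_n = 0.75 × 0.6 × 80 × 0.2651 × 20 = 190.9 kips.
Base metal (shear rupture): φR_n = 0.75 × 0.6 × 65 × 0.5 × 20 = 292.5 kips.
Governing: weld metal.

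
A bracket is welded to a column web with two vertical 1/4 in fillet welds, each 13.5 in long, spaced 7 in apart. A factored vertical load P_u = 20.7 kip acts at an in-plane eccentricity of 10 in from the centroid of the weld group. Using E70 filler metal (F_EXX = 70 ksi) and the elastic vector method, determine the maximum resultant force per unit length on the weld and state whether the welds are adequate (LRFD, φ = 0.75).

f_max ≈ 2.57 kip/in; adequate

Total weld length L_w = 27 in. Treat welds as unit-width lines.
Polar moment about centroid: J = 2[d³/12 + d(b/2)²] = 2[13.5³/12 + 13.5×3.5²] = 740.8 in³.
Direct shear f_v = P/L_w = 20.7 / 27 = 0.7667 kip/in (vertical).
Torsion M = P·e = 20.7 × 10 = 207 kip·in.
Critical point at (x, y) = (3.5, 6.75) from centroid. f_tx = M·y/J = 1.886 kip/in; f_ty = M·x/J = 0.978 kip/in.
Resultant f_max = √[f_tx² + (f_v + f_ty)²] = √[1.886² + (0.7667 + 0.978)²] = 2.569 kip/in.
Capacity per unit length: φr_n = 0.75 × 0.6 × 70 × (0.707 × 0.25) = 5.568 kip/in.
2.569 ≤ 5.568 → adequate.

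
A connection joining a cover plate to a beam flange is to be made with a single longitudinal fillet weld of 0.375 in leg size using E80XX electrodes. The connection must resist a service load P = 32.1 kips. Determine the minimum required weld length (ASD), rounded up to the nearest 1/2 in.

E80XX → F_EXX = 80 ksi.
Throat t_e = 0.707 × 0.375 = 0.2651 in.
r_n/Ω = (0.6 × 80 × 0.2651) / 2.0 = 6.363 kip/in.
L_req = P / (r_n/Ω) = 32.1 / 6.363 = 5.045 in total.
Round up → use L = 5.5 in.

L = 5.5 in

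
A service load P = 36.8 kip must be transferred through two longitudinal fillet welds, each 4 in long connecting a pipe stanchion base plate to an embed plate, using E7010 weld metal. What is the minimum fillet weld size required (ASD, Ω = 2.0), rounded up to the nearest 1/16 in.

w = 5/16 in

E70XX → F_EXX = 70 ksi.
Total weld length L = 8 in.
Required throat t_e = P × Ω / (0.6 F_EXX × L) = 36.8 × 2.0 / (0.6 × 70 × 8) = 0.219 in.
Required leg w = t_e / 0.707 = 0.3098 in → use 5/16 in.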